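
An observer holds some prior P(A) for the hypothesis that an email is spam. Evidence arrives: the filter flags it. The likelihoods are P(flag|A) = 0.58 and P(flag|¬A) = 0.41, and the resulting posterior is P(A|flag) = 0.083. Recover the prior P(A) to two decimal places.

Bayes' rule in odds form gives O(A|E) = O(A)·[P(E|A)/P(E|¬A)], hence O(A) = O(A|E)/LR.
Posterior odds = 0.083/(1−0.083) = 0.0905. LR = 0.58/0.41 = 1.4146.
Prior odds = 0.0905/1.4146 = 0.0640, so P(A) = 0.0640/(1+0.0640) ≈ 0.06.

P(A) = 0.06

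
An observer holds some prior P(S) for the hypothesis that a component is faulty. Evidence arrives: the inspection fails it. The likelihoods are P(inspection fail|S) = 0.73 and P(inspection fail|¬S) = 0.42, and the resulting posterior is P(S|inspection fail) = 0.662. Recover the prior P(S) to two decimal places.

P(S) = 0.53

In odds form, posterior odds = prior odds × likelihood ratio, so prior odds = posterior odds ÷ LR.
Posterior odds = 0.662/(1−0.662) = 1.9586. LR = 0.73/0.42 = 1.7381.
Prior odds = 1.9586/1.7381 = 1.1269, so P(S) = 1.1269/(1+1.1269) ≈ 0.53.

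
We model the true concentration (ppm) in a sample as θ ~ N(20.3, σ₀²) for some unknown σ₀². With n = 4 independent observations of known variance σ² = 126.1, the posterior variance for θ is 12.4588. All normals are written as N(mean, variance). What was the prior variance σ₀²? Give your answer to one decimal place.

σ₀² = 20.6

Posterior precision equals prior precision plus data precision: 1/σ_n² = 1/σ₀² + n/σ².
So 1/σ₀² = 1/12.4588 − 4/126.1 = 0.080265 − 0.031721 = 0.048544.
Hence σ₀² = 1/0.048544 ≈ 20.6.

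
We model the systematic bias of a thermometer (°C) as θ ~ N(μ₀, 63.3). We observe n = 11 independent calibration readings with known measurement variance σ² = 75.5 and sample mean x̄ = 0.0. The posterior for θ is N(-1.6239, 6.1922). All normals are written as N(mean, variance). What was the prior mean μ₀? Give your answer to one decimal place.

μ₀ = -16.6

With known observation variance, the Normal–Normal posterior has precision τ_n = τ₀ + n/σ² and mean μ_n = (τ₀μ₀ + (n/σ²)x̄)/τ_n.
Here τ₀ = 1/63.3 = 0.015798 and τ_data = 11/75.5 = 0.145695, so τ_n = 0.161493.
Rearranging for μ₀: μ₀ = (μ_n·τ_n − τ_data·x̄)/τ₀ = (-1.6239·0.161493 − 0.145695·0.0) / 0.015798 = -0.262248/0.015798 ≈ -16.6.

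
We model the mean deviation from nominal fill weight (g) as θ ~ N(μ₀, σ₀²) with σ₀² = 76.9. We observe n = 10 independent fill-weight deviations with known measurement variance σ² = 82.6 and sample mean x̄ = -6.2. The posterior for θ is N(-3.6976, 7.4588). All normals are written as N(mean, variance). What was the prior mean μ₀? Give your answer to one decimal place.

μ₀ = 19.6

With known observation variance, the Normal–Normal posterior has precision τ_n = τ₀ + n/σ² and mean μ_n = (τ₀μ₀ + (n/σ²)x̄)/τ_n.
Here τ₀ = 1/76.9 = 0.013004 and τ_data = 10/82.6 = 0.121065, so τ_n = 0.134069.
Rearranging for μ₀: μ₀ = (μ_n·τ_n − τ_data·x̄)/τ₀ = (-3.6976·0.134069 − 0.121065·-6.2) / 0.013004 = 0.254869/0.013004 ≈ 19.6.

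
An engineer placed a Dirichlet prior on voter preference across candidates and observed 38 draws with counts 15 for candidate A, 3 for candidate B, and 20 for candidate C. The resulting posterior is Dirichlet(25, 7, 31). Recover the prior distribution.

Dirichlet(10, 4, 11)

For a Dirichlet(α) prior with multinomial counts c, the posterior is Dirichlet(α + c) componentwise.
Subtract each count from the matching posterior parameter: 25−15=10, 7−3=4, 31−20=11.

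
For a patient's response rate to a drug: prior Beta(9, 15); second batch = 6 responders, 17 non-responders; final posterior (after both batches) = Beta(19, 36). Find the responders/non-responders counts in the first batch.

Because Beta–binomial updating is additive in the counts, the combined data contributed (α_post−α_prior, β_post−β_prior) successes and failures.
Total across both batches: 19−9=10 responders, 36−15=21 non-responders.
Subtract the second batch: 10−6=4 responders and 21−17=4 non-responders.

4 responders and 4 non-responders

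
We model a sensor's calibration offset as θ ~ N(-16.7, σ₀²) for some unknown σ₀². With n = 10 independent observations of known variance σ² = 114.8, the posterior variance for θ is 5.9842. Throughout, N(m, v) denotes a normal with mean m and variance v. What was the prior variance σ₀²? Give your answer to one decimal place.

For the Normal–Normal model with known σ², precisions add: τ_n = τ₀ + n/σ².
So 1/σ₀² = 1/5.9842 − 10/114.8 = 0.167107 − 0.087108 = 0.079999.
Hence σ₀² = 1/0.079999 ≈ 12.5.

σ₀² = 12.5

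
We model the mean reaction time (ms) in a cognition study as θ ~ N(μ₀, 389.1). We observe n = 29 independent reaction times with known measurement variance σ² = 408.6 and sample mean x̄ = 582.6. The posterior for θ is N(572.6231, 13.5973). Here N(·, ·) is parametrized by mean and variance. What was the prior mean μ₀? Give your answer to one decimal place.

With known observation variance, the Normal–Normal posterior has precision τ_n = τ₀ + n/σ² and mean μ_n = (τ₀μ₀ + (n/σ²)x̄)/τ_n.
Here τ₀ = 1/389.1 = 0.002570 and τ_data = 29/408.6 = 0.070974, so τ_n = 0.073544.
Rearranging for μ₀: μ₀ = (μ_n·τ_n − τ_data·x̄)/τ₀ = (572.6231·0.073544 − 0.070974·582.6) / 0.002570 = 0.763541/0.002570 ≈ 297.1.

μ₀ = 297.1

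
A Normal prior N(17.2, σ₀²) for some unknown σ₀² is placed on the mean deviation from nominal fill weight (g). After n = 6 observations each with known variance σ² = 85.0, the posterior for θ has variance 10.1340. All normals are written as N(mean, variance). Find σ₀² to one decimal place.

σ₀² = 35.6

For the Normal–Normal model with known σ², precisions add: τ_n = τ₀ + n/σ².
So 1/σ₀² = 1/10.1340 − 6/85.0 = 0.098678 − 0.070588 = 0.028090.
Hence σ₀² = 1/0.028090 ≈ 35.6.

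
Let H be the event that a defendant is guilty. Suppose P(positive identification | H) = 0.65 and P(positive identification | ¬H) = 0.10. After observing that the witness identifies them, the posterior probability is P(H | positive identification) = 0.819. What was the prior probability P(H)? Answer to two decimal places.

P(H) = 0.41

In odds form, posterior odds = prior odds × likelihood ratio, so prior odds = posterior odds ÷ LR.
Posterior odds = 0.819/(1−0.819) = 4.5249. LR = 0.65/0.10 = 6.5000.
Prior odds = 4.5249/6.5000 = 0.6961, so P(H) = 0.6961/(1+0.6961) ≈ 0.41.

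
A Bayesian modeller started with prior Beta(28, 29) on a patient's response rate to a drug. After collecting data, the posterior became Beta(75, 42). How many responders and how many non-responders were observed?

Under Beta–binomial conjugacy the posterior parameters are (α+s, β+f).
So s = 75 − 28 = 47 and f = 42 − 29 = 13.

47 responders and 13 non-responders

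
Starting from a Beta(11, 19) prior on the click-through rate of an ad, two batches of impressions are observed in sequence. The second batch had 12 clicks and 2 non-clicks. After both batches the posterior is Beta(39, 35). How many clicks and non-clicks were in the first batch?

Because Beta–binomial updating is additive in the counts, the combined data contributed (α_post−α_prior, β_post−β_prior) successes and failures.
Total across both batches: 39−11=28 clicks, 35−19=16 non-clicks.
Subtract the second batch: 28−12=16 clicks and 16−2=14 non-clicks.

16 clicks and 14 non-clicks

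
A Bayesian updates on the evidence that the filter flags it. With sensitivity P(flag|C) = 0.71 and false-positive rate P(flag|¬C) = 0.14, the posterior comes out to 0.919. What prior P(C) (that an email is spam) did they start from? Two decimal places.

P(C) = 0.69

In odds form, posterior odds = prior odds × likelihood ratio, so prior odds = posterior odds ÷ LR.
Posterior odds = 0.919/(1−0.919) = 11.3457. LR = 0.71/0.14 = 5.0714.
Prior odds = 11.3457/5.0714 = 2.2372, so P(C) = 2.2372/(1+2.2372) ≈ 0.69.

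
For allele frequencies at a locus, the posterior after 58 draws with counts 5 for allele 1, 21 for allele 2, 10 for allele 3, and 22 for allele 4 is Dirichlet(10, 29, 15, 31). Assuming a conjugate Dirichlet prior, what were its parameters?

Dirichlet(5, 8, 5, 9)

For a Dirichlet(α) prior with multinomial counts c, the posterior is Dirichlet(α + c) componentwise.
Subtract each count from the matching posterior parameter: 10−5=5, 29−21=8, 15−10=5, 31−22=9.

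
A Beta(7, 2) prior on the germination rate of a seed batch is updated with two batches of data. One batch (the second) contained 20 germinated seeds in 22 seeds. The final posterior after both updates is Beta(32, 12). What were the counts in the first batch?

Sequential conjugate updates are equivalent to a single update on the pooled data, so total successes = posterior α − prior α and total failures = posterior β − prior β.
Total across both batches: 32−7=25 germinated seeds, 12−2=10 non-germinating seeds.
Subtract the second batch: 25−20=5 germinated seeds and 10−2=8 non-germinating seeds.

5 germinated seeds and 8 non-germinating seeds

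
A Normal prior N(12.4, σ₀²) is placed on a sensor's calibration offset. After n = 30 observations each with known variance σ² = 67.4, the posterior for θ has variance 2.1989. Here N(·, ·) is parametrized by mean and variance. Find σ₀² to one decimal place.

For the Normal–Normal model with known σ², precisions add: τ_n = τ₀ + n/σ².
So 1/σ₀² = 1/2.1989 − 30/67.4 = 0.454773 − 0.445104 = 0.009669.
Hence σ₀² = 1/0.009669 ≈ 103.4.

σ₀² = 103.4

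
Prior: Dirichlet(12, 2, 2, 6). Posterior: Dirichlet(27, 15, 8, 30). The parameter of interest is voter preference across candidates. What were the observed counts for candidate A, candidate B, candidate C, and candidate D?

counts (15, 13, 6, 24)

For a Dirichlet(α) prior with multinomial counts c, the posterior is Dirichlet(α + c) componentwise.
Counts are posterior − prior componentwise: 27−12=15, 15−2=13, 8−2=6, 30−6=24.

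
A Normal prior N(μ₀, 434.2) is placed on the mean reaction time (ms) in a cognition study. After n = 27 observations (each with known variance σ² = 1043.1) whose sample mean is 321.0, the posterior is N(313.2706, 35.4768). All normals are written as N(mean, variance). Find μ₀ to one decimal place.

With known observation variance, the Normal–Normal posterior has precision τ_n = τ₀ + n/σ² and mean μ_n = (τ₀μ₀ + (n/σ²)x̄)/τ_n.
Here τ₀ = 1/434.2 = 0.002303 and τ_data = 27/1043.1 = 0.025884, so τ_n = 0.028187.
Rearranging for μ₀: μ₀ = (μ_n·τ_n − τ_data·x̄)/τ₀ = (313.2706·0.028187 − 0.025884·321.0) / 0.002303 = 0.521394/0.002303 ≈ 226.4.

μ₀ = 226.4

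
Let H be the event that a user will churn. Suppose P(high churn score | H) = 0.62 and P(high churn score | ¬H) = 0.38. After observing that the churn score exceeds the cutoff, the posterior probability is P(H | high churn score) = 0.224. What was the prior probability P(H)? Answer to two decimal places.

P(H) = 0.15

Bayes' rule in odds form gives O(H|E) = O(H)·[P(E|H)/P(E|¬H)], hence O(H) = O(H|E)/LR.
Posterior odds = 0.224/(1−0.224) = 0.2887. LR = 0.62/0.38 = 1.6316.
Prior odds = 0.2887/1.6316 = 0.1769, so P(H) = 0.1769/(1+0.1769) ≈ 0.15.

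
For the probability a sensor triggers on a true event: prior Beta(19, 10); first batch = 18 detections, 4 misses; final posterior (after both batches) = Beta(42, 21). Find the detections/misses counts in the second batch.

5 detections and 7 misses

Because Beta–binomial updating is additive in the counts, the combined data contributed (α_post−α_prior, β_post−β_prior) successes and failures.
Total across both batches: 42−19=23 detections, 21−10=11 misses.
Subtract the first batch: 23−18=5 detections and 11−4=7 misses.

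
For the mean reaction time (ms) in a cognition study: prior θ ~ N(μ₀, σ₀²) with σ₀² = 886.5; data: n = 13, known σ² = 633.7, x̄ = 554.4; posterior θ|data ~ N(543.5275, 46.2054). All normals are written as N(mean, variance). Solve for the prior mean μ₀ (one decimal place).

μ₀ = 345.8

With known observation variance, the Normal–Normal posterior has precision τ_n = τ₀ + n/σ² and mean μ_n = (τ₀μ₀ + (n/σ²)x̄)/τ_n.
Here τ₀ = 1/886.5 = 0.001128 and τ_data = 13/633.7 = 0.020514, so τ_n = 0.021642.
Rearranging for μ₀: μ₀ = (μ_n·τ_n − τ_data·x̄)/τ₀ = (543.5275·0.021642 − 0.020514·554.4) / 0.001128 = 0.390061/0.001128 ≈ 345.8.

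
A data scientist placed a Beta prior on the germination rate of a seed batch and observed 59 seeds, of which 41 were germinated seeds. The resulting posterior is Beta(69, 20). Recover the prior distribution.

Under Beta–binomial conjugacy the posterior parameters are (a+s, b+f).
Subtract the data counts: 69−41=28, 20−18=2.

Beta(28, 2)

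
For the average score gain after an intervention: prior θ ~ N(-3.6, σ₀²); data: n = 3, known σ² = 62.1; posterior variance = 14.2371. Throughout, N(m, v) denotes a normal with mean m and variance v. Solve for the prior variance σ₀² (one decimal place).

Posterior precision equals prior precision plus data precision: 1/σ_n² = 1/σ₀² + n/σ².
So 1/σ₀² = 1/14.2371 − 3/62.1 = 0.070239 − 0.048309 = 0.021930.
Hence σ₀² = 1/0.021930 ≈ 45.6.

σ₀² = 45.6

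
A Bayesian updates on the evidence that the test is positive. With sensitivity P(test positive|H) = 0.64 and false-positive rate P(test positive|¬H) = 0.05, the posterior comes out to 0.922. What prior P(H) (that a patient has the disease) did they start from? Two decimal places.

P(H) = 0.48

In odds form, posterior odds = prior odds × likelihood ratio, so prior odds = posterior odds ÷ LR.
Posterior odds = 0.922/(1−0.922) = 11.8205. LR = 0.64/0.05 = 12.8000.
Prior odds = 11.8205/12.8000 = 0.9235, so P(H) = 0.9235/(1+0.9235) ≈ 0.48.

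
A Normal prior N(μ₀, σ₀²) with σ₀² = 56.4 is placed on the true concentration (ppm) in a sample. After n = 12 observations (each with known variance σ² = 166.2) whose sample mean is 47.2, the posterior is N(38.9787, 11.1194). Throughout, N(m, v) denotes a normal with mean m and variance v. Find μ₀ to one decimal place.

The posterior mean is a precision-weighted average: μ_n = (τ₀μ₀ + τ_data·x̄)/(τ₀+τ_data), with τ₀=1/σ₀² and τ_data=n/σ².
Here τ₀ = 1/56.4 = 0.017730 and τ_data = 12/166.2 = 0.072202, so τ_n = 0.089932.
Rearranging for μ₀: μ₀ = (μ_n·τ_n − τ_data·x̄)/τ₀ = (38.9787·0.089932 − 0.072202·47.2) / 0.017730 = 0.097498/0.017730 ≈ 5.5.

μ₀ = 5.5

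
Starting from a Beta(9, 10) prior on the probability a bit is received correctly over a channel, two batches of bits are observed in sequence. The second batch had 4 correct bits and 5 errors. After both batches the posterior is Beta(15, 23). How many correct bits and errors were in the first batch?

Because Beta–binomial updating is additive in the counts, the combined data contributed (α_post−α_prior, β_post−β_prior) successes and failures.
Total across both batches: 15−9=6 correct bits, 23−10=13 errors.
Subtract the second batch: 6−4=2 correct bits and 13−5=8 errors.

2 correct bits and 8 errors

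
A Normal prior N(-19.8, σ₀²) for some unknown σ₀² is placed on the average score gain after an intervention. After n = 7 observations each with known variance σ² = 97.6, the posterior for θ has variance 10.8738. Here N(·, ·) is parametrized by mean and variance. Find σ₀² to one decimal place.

Posterior precision equals prior precision plus data precision: 1/σ_n² = 1/σ₀² + n/σ².
So 1/σ₀² = 1/10.8738 − 7/97.6 = 0.091964 − 0.071721 = 0.020243.
Hence σ₀² = 1/0.020243 ≈ 49.4.

σ₀² = 49.4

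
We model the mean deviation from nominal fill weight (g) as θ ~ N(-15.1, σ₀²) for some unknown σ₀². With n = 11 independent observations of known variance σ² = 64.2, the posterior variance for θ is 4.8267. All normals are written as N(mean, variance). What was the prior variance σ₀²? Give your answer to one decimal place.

σ₀² = 27.9

For the Normal–Normal model with known σ², precisions add: τ_n = τ₀ + n/σ².
So 1/σ₀² = 1/4.8267 − 11/64.2 = 0.207181 − 0.171340 = 0.035841.
Hence σ₀² = 1/0.035841 ≈ 27.9.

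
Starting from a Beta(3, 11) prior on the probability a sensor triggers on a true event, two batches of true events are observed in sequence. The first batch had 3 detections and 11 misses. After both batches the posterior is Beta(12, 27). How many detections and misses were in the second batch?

6 detections and 5 misses

Sequential conjugate updates are equivalent to a single update on the pooled data, so total successes = posterior α − prior α and total failures = posterior β − prior β.
Total across both batches: 12−3=9 detections, 27−11=16 misses.
Subtract the first batch: 9−3=6 detections and 16−11=5 misses.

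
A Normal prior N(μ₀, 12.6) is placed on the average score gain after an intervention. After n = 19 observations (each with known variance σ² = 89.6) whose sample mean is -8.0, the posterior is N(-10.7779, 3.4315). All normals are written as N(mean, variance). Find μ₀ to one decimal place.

μ₀ = -18.2

The posterior mean is a precision-weighted average: μ_n = (τ₀μ₀ + τ_data·x̄)/(τ₀+τ_data), with τ₀=1/σ₀² and τ_data=n/σ².
Here τ₀ = 1/12.6 = 0.079365 and τ_data = 19/89.6 = 0.212054, so τ_n = 0.291419.
Rearranging for μ₀: μ₀ = (μ_n·τ_n − τ_data·x̄)/τ₀ = (-10.7779·0.291419 − 0.212054·-8.0) / 0.079365 = -1.444453/0.079365 ≈ -18.2.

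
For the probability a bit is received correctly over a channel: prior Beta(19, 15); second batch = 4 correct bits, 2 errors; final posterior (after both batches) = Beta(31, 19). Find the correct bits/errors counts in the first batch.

8 correct bits and 2 errors

Because Beta–binomial updating is additive in the counts, the combined data contributed (α_post−α_prior, β_post−β_prior) successes and failures.
Total across both batches: 31−19=12 correct bits, 19−15=4 errors.
Subtract the second batch: 12−4=8 correct bits and 4−2=2 errors.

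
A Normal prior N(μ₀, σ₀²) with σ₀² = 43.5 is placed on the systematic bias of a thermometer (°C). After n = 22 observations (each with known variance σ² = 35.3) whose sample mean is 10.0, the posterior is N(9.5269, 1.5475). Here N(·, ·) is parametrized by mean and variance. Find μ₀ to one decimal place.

μ₀ = -3.3

The posterior mean is a precision-weighted average: μ_n = (τ₀μ₀ + τ_data·x̄)/(τ₀+τ_data), with τ₀=1/σ₀² and τ_data=n/σ².
Here τ₀ = 1/43.5 = 0.022989 and τ_data = 22/35.3 = 0.623229, so τ_n = 0.646218.
Rearranging for μ₀: μ₀ = (μ_n·τ_n − τ_data·x̄)/τ₀ = (9.5269·0.646218 − 0.623229·10.0) / 0.022989 = -0.075836/0.022989 ≈ -3.3.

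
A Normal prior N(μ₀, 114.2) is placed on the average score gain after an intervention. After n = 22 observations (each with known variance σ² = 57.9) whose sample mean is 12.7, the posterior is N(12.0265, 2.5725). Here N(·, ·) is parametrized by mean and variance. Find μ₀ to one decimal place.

With known observation variance, the Normal–Normal posterior has precision τ_n = τ₀ + n/σ² and mean μ_n = (τ₀μ₀ + (n/σ²)x̄)/τ_n.
Here τ₀ = 1/114.2 = 0.008757 and τ_data = 22/57.9 = 0.379965, so τ_n = 0.388722.
Rearranging for μ₀: μ₀ = (μ_n·τ_n − τ_data·x̄)/τ₀ = (12.0265·0.388722 − 0.379965·12.7) / 0.008757 = -0.150590/0.008757 ≈ -17.2.

μ₀ = -17.2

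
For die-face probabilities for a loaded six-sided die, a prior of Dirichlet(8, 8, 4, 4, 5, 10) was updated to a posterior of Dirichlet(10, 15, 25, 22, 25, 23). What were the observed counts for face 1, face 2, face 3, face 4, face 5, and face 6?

counts (2, 7, 21, 18, 20, 13)

For a Dirichlet(α) prior with multinomial counts c, the posterior is Dirichlet(α + c) componentwise.
Counts are posterior − prior componentwise: 10−8=2, 15−8=7, 25−4=21, 22−4=18, 25−5=20, 23−10=13.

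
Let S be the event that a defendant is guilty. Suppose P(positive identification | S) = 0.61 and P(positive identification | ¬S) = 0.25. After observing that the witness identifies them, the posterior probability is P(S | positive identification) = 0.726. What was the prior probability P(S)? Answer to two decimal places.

P(S) = 0.52

In odds form, posterior odds = prior odds × likelihood ratio, so prior odds = posterior odds ÷ LR.
Posterior odds = 0.726/(1−0.726) = 2.6496. LR = 0.61/0.25 = 2.4400.
Prior odds = 2.6496/2.4400 = 1.0859, so P(S) = 1.0859/(1+1.0859) ≈ 0.52.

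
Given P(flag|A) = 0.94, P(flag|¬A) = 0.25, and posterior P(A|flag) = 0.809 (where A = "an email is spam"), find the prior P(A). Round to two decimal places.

P(A) = 0.53

In odds form, posterior odds = prior odds × likelihood ratio, so prior odds = posterior odds ÷ LR.
Posterior odds = 0.809/(1−0.809) = 4.2356. LR = 0.94/0.25 = 3.7600.
Prior odds = 4.2356/3.7600 = 1.1265, so P(A) = 1.1265/(1+1.1265) ≈ 0.53.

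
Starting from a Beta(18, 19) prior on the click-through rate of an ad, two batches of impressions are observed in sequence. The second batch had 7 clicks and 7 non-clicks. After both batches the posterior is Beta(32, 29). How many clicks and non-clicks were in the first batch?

7 clicks and 3 non-clicks

Because Beta–binomial updating is additive in the counts, the combined data contributed (α_post−α_prior, β_post−β_prior) successes and failures.
Total across both batches: 32−18=14 clicks, 29−19=10 non-clicks.
Subtract the second batch: 14−7=7 clicks and 10−7=3 non-clicks.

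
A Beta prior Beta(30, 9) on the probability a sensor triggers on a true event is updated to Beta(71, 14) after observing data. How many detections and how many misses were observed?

41 detections and 5 misses

Under Beta–binomial conjugacy the posterior parameters are (a+s, b+f).
Match parameters: s=71−30=41, f=14−9=5.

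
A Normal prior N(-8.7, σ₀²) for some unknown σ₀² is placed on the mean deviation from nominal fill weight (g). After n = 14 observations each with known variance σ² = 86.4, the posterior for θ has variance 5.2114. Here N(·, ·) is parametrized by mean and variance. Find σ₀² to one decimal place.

For the Normal–Normal model with known σ², precisions add: τ_n = τ₀ + n/σ².
So 1/σ₀² = 1/5.2114 − 14/86.4 = 0.191887 − 0.162037 = 0.029850.
Hence σ₀² = 1/0.029850 ≈ 33.5.

σ₀² = 33.5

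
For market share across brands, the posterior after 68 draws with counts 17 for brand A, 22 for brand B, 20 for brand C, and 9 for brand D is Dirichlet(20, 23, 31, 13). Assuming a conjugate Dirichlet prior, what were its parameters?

Dirichlet(3, 1, 11, 4)

For a Dirichlet(α) prior with multinomial counts c, the posterior is Dirichlet(α + c) componentwise.
Subtract each count from the matching posterior parameter: 20−17=3, 23−22=1, 31−20=11, 13−9=4.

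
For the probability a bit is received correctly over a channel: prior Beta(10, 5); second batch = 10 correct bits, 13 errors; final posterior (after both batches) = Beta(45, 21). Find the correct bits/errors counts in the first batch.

Because Beta–binomial updating is additive in the counts, the combined data contributed (α_post−α_prior, β_post−β_prior) successes and failures.
Total across both batches: 45−10=35 correct bits, 21−5=16 errors.
Subtract the second batch: 35−10=25 correct bits and 16−13=3 errors.

25 correct bits and 3 errors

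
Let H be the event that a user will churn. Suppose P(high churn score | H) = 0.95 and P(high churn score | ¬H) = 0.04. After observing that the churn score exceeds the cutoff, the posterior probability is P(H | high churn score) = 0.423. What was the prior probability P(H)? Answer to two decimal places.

Bayes' rule in odds form gives O(H|E) = O(H)·[P(E|H)/P(E|¬H)], hence O(H) = O(H|E)/LR.
Posterior odds = 0.423/(1−0.423) = 0.7331. LR = 0.95/0.04 = 23.7500.
Prior odds = 0.7331/23.7500 = 0.0309, so P(H) = 0.0309/(1+0.0309) ≈ 0.03.

P(H) = 0.03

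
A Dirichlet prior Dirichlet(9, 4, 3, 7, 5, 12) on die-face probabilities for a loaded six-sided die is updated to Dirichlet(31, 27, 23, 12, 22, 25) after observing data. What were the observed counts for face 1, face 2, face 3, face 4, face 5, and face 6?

counts (22, 23, 20, 5, 17, 13)

For a Dirichlet(α) prior with multinomial counts c, the posterior is Dirichlet(α + c) componentwise.
Counts are posterior − prior componentwise: 31−9=22, 27−4=23, 23−3=20, 12−7=5, 22−5=17, 25−12=13.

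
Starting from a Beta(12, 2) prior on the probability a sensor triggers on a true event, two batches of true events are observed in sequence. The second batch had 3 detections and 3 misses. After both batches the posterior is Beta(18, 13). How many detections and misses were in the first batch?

Sequential conjugate updates are equivalent to a single update on the pooled data, so total successes = posterior α − prior α and total failures = posterior β − prior β.
Total across both batches: 18−12=6 detections, 13−2=11 misses.
Subtract the second batch: 6−3=3 detections and 11−3=8 misses.

3 detections and 8 misses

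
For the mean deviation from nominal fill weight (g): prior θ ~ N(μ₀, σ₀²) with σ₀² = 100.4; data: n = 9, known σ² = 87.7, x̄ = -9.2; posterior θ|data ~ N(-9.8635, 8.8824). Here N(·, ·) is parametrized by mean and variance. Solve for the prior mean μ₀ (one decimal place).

With known observation variance, the Normal–Normal posterior has precision τ_n = τ₀ + n/σ² and mean μ_n = (τ₀μ₀ + (n/σ²)x̄)/τ_n.
Here τ₀ = 1/100.4 = 0.009960 and τ_data = 9/87.7 = 0.102623, so τ_n = 0.112583.
Rearranging for μ₀: μ₀ = (μ_n·τ_n − τ_data·x̄)/τ₀ = (-9.8635·0.112583 − 0.102623·-9.2) / 0.009960 = -0.166331/0.009960 ≈ -16.7.

μ₀ = -16.7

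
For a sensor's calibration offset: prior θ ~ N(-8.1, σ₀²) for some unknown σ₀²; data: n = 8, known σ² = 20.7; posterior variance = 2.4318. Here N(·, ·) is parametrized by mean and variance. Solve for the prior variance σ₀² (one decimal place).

σ₀² = 40.4

Posterior precision equals prior precision plus data precision: 1/σ_n² = 1/σ₀² + n/σ².
So 1/σ₀² = 1/2.4318 − 8/20.7 = 0.411218 − 0.386473 = 0.024745.
Hence σ₀² = 1/0.024745 ≈ 40.4.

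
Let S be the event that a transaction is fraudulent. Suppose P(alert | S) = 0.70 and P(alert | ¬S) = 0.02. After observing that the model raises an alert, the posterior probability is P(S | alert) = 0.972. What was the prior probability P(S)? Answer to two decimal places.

P(S) = 0.50

Bayes' rule in odds form gives O(S|E) = O(S)·[P(E|S)/P(E|¬S)], hence O(S) = O(S|E)/LR.
Posterior odds = 0.972/(1−0.972) = 34.7143. LR = 0.70/0.02 = 35.0000.
Prior odds = 34.7143/35.0000 = 0.9918, so P(S) = 0.9918/(1+0.9918) ≈ 0.50.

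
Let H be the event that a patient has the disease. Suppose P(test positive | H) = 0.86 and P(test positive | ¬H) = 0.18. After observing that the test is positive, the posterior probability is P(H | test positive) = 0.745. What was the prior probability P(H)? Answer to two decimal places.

In odds form, posterior odds = prior odds × likelihood ratio, so prior odds = posterior odds ÷ LR.
Posterior odds = 0.745/(1−0.745) = 2.9216. LR = 0.86/0.18 = 4.7778.
Prior odds = 2.9216/4.7778 = 0.6115, so P(H) = 0.6115/(1+0.6115) ≈ 0.38.

P(H) = 0.38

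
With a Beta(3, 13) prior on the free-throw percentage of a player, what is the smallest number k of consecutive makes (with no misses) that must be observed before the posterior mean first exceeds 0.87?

k = 85

After k makes and 0 misses the posterior is Beta(3+k, 13), with mean (3+k)/(3+13+k).
Set (3+k)/(16+k) > 0.87 and solve: k > (0.87·16 − 3)/(1 − 0.87) = 84.000.
The smallest integer exceeding 84.000 is 85, and checking k=85: (88)/(101) = 0.8713 > 0.87.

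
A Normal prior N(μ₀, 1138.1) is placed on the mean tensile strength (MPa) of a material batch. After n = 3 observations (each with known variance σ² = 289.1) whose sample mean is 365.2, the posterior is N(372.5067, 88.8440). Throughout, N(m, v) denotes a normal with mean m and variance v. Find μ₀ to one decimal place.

μ₀ = 458.8

The posterior mean is a precision-weighted average: μ_n = (τ₀μ₀ + τ_data·x̄)/(τ₀+τ_data), with τ₀=1/σ₀² and τ_data=n/σ².
Here τ₀ = 1/1138.1 = 0.000879 and τ_data = 3/289.1 = 0.010377, so τ_n = 0.011256.
Rearranging for μ₀: μ₀ = (μ_n·τ_n − τ_data·x̄)/τ₀ = (372.5067·0.011256 − 0.010377·365.2) / 0.000879 = 0.403255/0.000879 ≈ 458.8.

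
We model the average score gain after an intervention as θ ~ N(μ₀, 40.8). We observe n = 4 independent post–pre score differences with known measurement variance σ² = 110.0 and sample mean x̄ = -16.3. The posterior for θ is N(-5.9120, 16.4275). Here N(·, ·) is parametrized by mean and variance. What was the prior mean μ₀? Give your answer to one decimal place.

μ₀ = 9.5

The posterior mean is a precision-weighted average: μ_n = (τ₀μ₀ + τ_data·x̄)/(τ₀+τ_data), with τ₀=1/σ₀² and τ_data=n/σ².
Here τ₀ = 1/40.8 = 0.024510 and τ_data = 4/110.0 = 0.036364, so τ_n = 0.060874.
Rearranging for μ₀: μ₀ = (μ_n·τ_n − τ_data·x̄)/τ₀ = (-5.9120·0.060874 − 0.036364·-16.3) / 0.024510 = 0.232846/0.024510 ≈ 9.5.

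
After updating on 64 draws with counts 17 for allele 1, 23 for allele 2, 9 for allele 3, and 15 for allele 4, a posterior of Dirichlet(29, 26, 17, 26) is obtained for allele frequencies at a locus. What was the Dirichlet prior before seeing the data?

Dirichlet(12, 3, 8, 11)

For a Dirichlet(α) prior with multinomial counts c, the posterior is Dirichlet(α + c) componentwise.
Subtract each count from the matching posterior parameter: 29−17=12, 26−23=3, 17−9=8, 26−15=11.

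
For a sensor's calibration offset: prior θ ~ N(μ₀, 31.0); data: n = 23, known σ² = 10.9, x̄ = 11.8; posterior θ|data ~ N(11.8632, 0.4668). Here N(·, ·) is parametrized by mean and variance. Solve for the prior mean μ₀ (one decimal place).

μ₀ = 16.0

The posterior mean is a precision-weighted average: μ_n = (τ₀μ₀ + τ_data·x̄)/(τ₀+τ_data), with τ₀=1/σ₀² and τ_data=n/σ².
Here τ₀ = 1/31.0 = 0.032258 and τ_data = 23/10.9 = 2.110092, so τ_n = 2.142350.
Rearranging for μ₀: μ₀ = (μ_n·τ_n − τ_data·x̄)/τ₀ = (11.8632·2.142350 − 2.110092·11.8) / 0.032258 = 0.516041/0.032258 ≈ 16.0.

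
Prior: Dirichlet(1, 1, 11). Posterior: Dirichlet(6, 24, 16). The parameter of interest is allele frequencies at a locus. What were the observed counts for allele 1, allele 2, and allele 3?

counts (5, 23, 5)

For a Dirichlet(α) prior with multinomial counts c, the posterior is Dirichlet(α + c) componentwise.
Counts are posterior − prior componentwise: 6−1=5, 24−1=23, 16−11=5.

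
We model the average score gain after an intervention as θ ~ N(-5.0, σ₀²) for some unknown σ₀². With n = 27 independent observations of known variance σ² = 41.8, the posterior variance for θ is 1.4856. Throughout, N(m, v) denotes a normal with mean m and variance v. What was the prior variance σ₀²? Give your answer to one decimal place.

For the Normal–Normal model with known σ², precisions add: τ_n = τ₀ + n/σ².
So 1/σ₀² = 1/1.4856 − 27/41.8 = 0.673129 − 0.645933 = 0.027196.
Hence σ₀² = 1/0.027196 ≈ 36.8.

σ₀² = 36.8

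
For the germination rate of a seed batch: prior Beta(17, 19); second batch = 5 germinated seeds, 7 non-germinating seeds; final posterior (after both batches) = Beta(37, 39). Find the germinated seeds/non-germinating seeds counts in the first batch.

Sequential conjugate updates are equivalent to a single update on the pooled data, so total successes = posterior α − prior α and total failures = posterior β − prior β.
Total across both batches: 37−17=20 germinated seeds, 39−19=20 non-germinating seeds.
Subtract the second batch: 20−5=15 germinated seeds and 20−7=13 non-germinating seeds.

15 germinated seeds and 13 non-germinating seeds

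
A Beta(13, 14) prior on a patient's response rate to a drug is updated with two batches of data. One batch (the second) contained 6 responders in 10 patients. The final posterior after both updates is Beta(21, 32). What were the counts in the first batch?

2 responders and 14 non-responders

Sequential conjugate updates are equivalent to a single update on the pooled data, so total successes = posterior α − prior α and total failures = posterior β − prior β.
Total across both batches: 21−13=8 responders, 32−14=18 non-responders.
Subtract the second batch: 8−6=2 responders and 18−4=14 non-responders.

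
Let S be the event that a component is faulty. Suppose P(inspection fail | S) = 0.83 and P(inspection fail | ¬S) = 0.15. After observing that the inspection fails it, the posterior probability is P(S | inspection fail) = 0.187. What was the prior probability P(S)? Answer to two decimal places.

P(S) = 0.04

In odds form, posterior odds = prior odds × likelihood ratio, so prior odds = posterior odds ÷ LR.
Posterior odds = 0.187/(1−0.187) = 0.2300. LR = 0.83/0.15 = 5.5333.
Prior odds = 0.2300/5.5333 = 0.0416, so P(S) = 0.0416/(1+0.0416) ≈ 0.04.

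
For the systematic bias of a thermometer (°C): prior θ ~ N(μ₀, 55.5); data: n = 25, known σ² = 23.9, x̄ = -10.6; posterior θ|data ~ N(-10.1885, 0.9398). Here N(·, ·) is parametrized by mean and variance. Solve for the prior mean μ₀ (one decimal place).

The posterior mean is a precision-weighted average: μ_n = (τ₀μ₀ + τ_data·x̄)/(τ₀+τ_data), with τ₀=1/σ₀² and τ_data=n/σ².
Here τ₀ = 1/55.5 = 0.018018 and τ_data = 25/23.9 = 1.046025, so τ_n = 1.064043.
Rearranging for μ₀: μ₀ = (μ_n·τ_n − τ_data·x̄)/τ₀ = (-10.1885·1.064043 − 1.046025·-10.6) / 0.018018 = 0.246863/0.018018 ≈ 13.7.

μ₀ = 13.7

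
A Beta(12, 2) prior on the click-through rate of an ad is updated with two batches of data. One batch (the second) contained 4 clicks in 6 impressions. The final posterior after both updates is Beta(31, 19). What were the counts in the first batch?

Because Beta–binomial updating is additive in the counts, the combined data contributed (α_post−α_prior, β_post−β_prior) successes and failures.
Total across both batches: 31−12=19 clicks, 19−2=17 non-clicks.
Subtract the second batch: 19−4=15 clicks and 17−2=15 non-clicks.

15 clicks and 15 non-clicks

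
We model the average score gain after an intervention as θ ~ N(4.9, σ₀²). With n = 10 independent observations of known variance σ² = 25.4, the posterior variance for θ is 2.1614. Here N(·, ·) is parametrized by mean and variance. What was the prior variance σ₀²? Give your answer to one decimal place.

Posterior precision equals prior precision plus data precision: 1/σ_n² = 1/σ₀² + n/σ².
So 1/σ₀² = 1/2.1614 − 10/25.4 = 0.462663 − 0.393701 = 0.068962.
Hence σ₀² = 1/0.068962 ≈ 14.5.

σ₀² = 14.5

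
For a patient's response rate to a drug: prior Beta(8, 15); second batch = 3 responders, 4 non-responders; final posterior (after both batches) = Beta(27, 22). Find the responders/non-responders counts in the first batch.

Sequential conjugate updates are equivalent to a single update on the pooled data, so total successes = posterior α − prior α and total failures = posterior β − prior β.
Total across both batches: 27−8=19 responders, 22−15=7 non-responders.
Subtract the second batch: 19−3=16 responders and 7−4=3 non-responders.

16 responders and 3 non-responders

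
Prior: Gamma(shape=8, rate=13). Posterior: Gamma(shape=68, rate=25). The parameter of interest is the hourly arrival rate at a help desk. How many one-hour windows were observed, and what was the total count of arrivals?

n = 12 one-hour windows with total 60 arrivals

Gamma–Poisson conjugacy: posterior shape = α + Σxᵢ, posterior rate = β + n.
Matching: Σxᵢ = 68 − 8 = 60 and n = 25 − 13 = 12.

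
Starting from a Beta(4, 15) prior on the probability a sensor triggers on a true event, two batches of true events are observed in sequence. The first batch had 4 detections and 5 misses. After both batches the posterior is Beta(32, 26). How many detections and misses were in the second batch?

Sequential conjugate updates are equivalent to a single update on the pooled data, so total successes = posterior α − prior α and total failures = posterior β − prior β.
Total across both batches: 32−4=28 detections, 26−15=11 misses.
Subtract the first batch: 28−4=24 detections and 11−5=6 misses.

24 detections and 6 misses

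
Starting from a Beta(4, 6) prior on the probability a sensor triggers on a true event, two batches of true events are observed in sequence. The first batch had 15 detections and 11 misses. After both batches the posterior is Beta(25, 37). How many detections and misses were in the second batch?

Because Beta–binomial updating is additive in the counts, the combined data contributed (α_post−α_prior, β_post−β_prior) successes and failures.
Total across both batches: 25−4=21 detections, 37−6=31 misses.
Subtract the first batch: 21−15=6 detections and 31−11=20 misses.

6 detections and 20 misses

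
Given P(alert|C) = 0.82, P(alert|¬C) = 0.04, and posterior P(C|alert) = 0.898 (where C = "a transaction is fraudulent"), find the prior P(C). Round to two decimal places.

Bayes' rule in odds form gives O(C|E) = O(C)·[P(E|C)/P(E|¬C)], hence O(C) = O(C|E)/LR.
Posterior odds = 0.898/(1−0.898) = 8.8039. LR = 0.82/0.04 = 20.5000.
Prior odds = 8.8039/20.5000 = 0.4295, so P(C) = 0.4295/(1+0.4295) ≈ 0.30.

P(C) = 0.30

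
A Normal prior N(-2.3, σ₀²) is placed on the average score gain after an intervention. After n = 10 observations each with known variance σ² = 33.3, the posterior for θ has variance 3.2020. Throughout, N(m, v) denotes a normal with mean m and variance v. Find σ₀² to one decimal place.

σ₀² = 83.3

For the Normal–Normal model with known σ², precisions add: τ_n = τ₀ + n/σ².
So 1/σ₀² = 1/3.2020 − 10/33.3 = 0.312305 − 0.300300 = 0.012005.
Hence σ₀² = 1/0.012005 ≈ 83.3.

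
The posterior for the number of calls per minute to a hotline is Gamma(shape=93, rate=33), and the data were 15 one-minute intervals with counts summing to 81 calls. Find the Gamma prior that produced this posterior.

Gamma–Poisson conjugacy: posterior shape = α + Σxᵢ, posterior rate = β + n.
So α = 93 − 81 = 12 and β = 33 − 15 = 18.

Gamma(shape=12, rate=18)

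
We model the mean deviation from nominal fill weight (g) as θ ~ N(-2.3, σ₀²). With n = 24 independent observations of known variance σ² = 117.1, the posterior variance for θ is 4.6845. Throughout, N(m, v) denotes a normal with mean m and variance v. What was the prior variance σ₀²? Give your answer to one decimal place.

Posterior precision equals prior precision plus data precision: 1/σ_n² = 1/σ₀² + n/σ².
So 1/σ₀² = 1/4.6845 − 24/117.1 = 0.213470 − 0.204953 = 0.008517.
Hence σ₀² = 1/0.008517 ≈ 117.4.

σ₀² = 117.4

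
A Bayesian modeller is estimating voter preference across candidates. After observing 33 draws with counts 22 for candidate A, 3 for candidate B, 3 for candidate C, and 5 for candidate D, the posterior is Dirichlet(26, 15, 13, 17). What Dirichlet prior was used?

Dirichlet(4, 12, 10, 12)

For a Dirichlet(α) prior with multinomial counts c, the posterior is Dirichlet(α + c) componentwise.
Subtract each count from the matching posterior parameter: 26−22=4, 15−3=12, 13−3=10, 17−5=12.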